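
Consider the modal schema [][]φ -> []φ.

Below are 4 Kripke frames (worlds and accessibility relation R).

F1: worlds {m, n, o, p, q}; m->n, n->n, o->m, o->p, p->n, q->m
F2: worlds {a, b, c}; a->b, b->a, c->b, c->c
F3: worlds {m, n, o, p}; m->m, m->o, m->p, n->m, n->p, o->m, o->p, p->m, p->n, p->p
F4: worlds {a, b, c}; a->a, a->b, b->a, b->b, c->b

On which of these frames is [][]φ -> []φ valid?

Frame correspondent (Sahlqvist): forall x forall y (Rxy -> exists z (Rxz & Rzy)) — i.e. density.
F1: fails — Rom but no z with Roz and Rzm.
F2: fails — Rab but no z with Raz and Rzb.
F3: ✓.
F4: ✓.

F3, F4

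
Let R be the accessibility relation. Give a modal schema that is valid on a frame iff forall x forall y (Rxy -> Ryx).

q → □◇q

This is symmetry; the standard corresponding axiom is B: q → □◇q.
Suppose q→□◇q is valid. Take Rxy and set V(q)={x}. Then q at x, so □◇q at x, so ◇q at y, so some z with Ryz has q; z=x, i.e. Ryx.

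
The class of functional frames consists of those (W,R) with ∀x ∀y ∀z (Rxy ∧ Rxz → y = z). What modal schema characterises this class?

A defining formula is ◇ψ → □ψ (the CD axiom).
Suppose ◇ψ→□ψ is valid. Take Rxy, Rxz and set V(ψ)={y}. Then ◇ψ at x, so □ψ at x, so ψ at z, i.e. z=y.

◇ψ → □ψ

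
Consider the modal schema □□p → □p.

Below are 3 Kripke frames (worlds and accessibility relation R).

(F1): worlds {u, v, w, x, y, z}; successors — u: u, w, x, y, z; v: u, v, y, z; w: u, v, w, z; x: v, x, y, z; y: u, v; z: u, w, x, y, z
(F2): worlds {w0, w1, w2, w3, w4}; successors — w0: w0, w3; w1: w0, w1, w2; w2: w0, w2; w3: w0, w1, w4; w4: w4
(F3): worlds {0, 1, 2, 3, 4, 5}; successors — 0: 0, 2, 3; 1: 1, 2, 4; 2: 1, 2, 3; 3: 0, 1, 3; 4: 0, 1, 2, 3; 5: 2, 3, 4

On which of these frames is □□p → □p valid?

(F1), (F2)

Frame correspondent (Sahlqvist): ∀x ∀y (Rxy → ∃z (Rxz ∧ Rzy)) — i.e. density.
(F1): holds.
(F2): holds.
(F3): fails — R54 but no z with R5z and Rz4.
Valid on: (F1), (F2).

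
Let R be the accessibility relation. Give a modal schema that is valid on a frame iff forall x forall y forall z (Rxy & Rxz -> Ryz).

A defining formula is ◇ψ → □◇ψ (the 5 axiom).
Suppose ◇ψ→□◇ψ is valid. Take Rxy, Rxz and set V(ψ)={y}. Then ◇ψ at x, so □◇ψ at x, so ◇ψ at z, so some w with Rzw has ψ; w=y, i.e. Rzy. By symmetry of the argument, Ryz.

◇ψ → □◇ψ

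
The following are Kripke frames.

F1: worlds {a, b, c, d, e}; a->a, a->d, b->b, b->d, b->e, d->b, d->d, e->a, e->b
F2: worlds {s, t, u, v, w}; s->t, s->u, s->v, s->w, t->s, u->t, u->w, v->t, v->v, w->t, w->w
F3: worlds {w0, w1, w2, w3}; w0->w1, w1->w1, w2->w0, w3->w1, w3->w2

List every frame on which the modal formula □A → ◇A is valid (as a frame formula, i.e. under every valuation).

Frame correspondent (Sahlqvist): ∀x ∃y Rxy — i.e. seriality.
F1: fails — world c has no successor.
F2: ✓.
F3: ✓.
Valid on: F2, F3.

F2, F3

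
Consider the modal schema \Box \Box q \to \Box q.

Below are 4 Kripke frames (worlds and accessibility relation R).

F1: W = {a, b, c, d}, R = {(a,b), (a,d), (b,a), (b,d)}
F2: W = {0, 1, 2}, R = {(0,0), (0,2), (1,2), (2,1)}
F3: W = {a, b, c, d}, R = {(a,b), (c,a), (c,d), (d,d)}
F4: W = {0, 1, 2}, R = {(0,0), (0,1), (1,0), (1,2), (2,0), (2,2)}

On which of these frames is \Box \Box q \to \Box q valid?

F4

This is the axiom for density; its first-order frame correspondent is \forall x \forall y (Rxy \to \exists z (Rxz \wedge Rzy)).
F1: fails — Rab but no z with Raz and Rzb.
F2: fails — R12 but no z with R1z and Rz2.
F3: fails — Rca but no z with Rcz and Rza.
F4: condition met.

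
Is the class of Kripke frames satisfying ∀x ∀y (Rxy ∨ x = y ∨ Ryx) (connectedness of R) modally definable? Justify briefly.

Modal frame validity is preserved under disjoint unions.
Take 3 disjoint single-world reflexive frames: each is trivially connected, but their disjoint union has 3 worlds with no edge between distinct components, so it is not connected.
Hence connectedness of R is not modally definable.

Not definable by any modal formula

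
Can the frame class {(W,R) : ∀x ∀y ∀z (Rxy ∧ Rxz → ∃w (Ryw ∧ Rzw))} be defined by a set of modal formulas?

Yes — defined by ◇□q → □◇q

The condition is convergence. A defining modal formula is ◇□q → □◇q.
Suppose ◇□q→□◇q is valid. Take Rxy, Rxz and set V(q)={w : Ryw}. Then □q at y so ◇□q at x, so □◇q at x, so ◇q at z, giving w with Rzw and Ryw.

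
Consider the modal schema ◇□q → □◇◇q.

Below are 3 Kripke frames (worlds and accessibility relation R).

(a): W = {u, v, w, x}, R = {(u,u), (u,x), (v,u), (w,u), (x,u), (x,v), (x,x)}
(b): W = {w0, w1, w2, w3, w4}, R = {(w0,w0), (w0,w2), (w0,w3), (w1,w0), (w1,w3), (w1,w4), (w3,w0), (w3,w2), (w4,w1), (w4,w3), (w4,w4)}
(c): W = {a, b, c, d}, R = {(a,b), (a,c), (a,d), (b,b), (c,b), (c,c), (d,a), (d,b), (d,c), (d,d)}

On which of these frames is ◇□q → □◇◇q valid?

Frame correspondent (Sahlqvist): ∀x ∀y ∀z ((xRy ∧ xRz) → ∃w (yRw ∧ zR²w)) — i.e. a generalized confluence (Geach) condition.
(a): ✓.
(b): fails — w0Rw0, w0Rw2 but no w with w0Rw and w2R²w.
(c): ✓.
Valid on: (a), (c).

(a), (c)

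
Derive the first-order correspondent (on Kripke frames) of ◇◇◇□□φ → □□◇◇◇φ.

∀x ∀y ∀z ((xR³y ∧ xR²z) → ∃w (yR²w ∧ zR³w))

This is a Sahlqvist (Geach-type) schema ◇^3□^2φ → □^2◇^3φ.
Minimal-valuation argument: fix x; take any y with xR^3y and any z with xR^2z. Set V(φ) to the set of worlds R-reachable from y in exactly 2 steps. Then □^2φ holds at y, so the antecedent holds at x; validity forces ◇^3φ at z, giving a w with zR^3w and yR^2w.
First-order correspondent: ∀x ∀y ∀z ((xR³y ∧ xR²z) → ∃w (yR²w ∧ zR³w)).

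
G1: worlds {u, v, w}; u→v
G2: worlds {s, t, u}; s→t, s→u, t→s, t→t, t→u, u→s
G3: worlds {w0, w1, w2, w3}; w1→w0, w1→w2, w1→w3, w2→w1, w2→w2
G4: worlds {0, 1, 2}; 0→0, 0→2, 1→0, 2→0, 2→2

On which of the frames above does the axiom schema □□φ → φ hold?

G2

Frame correspondent (Sahlqvist): ∀x ∃w (xR²w ∧ x = w) — i.e. a generalized confluence (Geach) condition.
G1: fails — at u but no t with uR²t and u=t.
G2: holds.
G3: fails — at w0 but no w with w0R²w and w0=w.
G4: fails — at 1 but no w with 1R²w and 1=w.
Valid on: G2.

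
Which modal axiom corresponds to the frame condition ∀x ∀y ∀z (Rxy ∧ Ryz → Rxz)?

□r → □□r

The condition is transitivity. The 4 schema □r → □□r defines it.
Suppose □r→□□r is valid. Take Rxy, Ryz and set V(r)={w : Rxw}. Then □r at x, so □□r at x, so □r at y, so r at z, i.e. Rxz.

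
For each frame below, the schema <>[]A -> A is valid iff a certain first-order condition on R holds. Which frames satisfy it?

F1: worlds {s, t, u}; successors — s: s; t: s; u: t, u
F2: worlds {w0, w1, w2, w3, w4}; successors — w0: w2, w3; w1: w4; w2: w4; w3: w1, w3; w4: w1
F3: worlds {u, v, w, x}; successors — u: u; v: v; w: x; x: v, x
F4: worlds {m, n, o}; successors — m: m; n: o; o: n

This is the axiom for symmetry; its first-order frame correspondent is forall x forall y (Rxy -> Ryx).
F1: fails — Rts but not Rst.
F2: fails — Rw2w4 but not Rw4w2.
F3: fails — Rwx but not Rxw.
F4: holds.
Valid on: F4.

F4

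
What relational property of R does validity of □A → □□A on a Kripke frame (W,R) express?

Suppose □A→□□A is valid. Take Rxy, Ryz and set V(A)={w : Rxw}. Then □A at x, so □□A at x, so □A at y, so A at z, i.e. Rxz.
Conversely, on a frame with transitivity the schema holds at every world under every valuation.
Frame condition: ∀x ∀y ∀z (Rxy ∧ Ryz → Rxz).

Transitivity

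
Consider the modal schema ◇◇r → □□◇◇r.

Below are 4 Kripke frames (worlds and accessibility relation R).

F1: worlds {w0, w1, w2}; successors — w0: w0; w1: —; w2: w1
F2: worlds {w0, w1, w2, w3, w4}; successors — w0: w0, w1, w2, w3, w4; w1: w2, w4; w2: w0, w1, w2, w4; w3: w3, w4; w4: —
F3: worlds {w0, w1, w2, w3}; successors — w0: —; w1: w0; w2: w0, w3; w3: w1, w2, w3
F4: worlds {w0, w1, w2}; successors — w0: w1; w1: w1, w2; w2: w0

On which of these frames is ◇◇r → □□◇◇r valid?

The schema corresponds to a generalized confluence (Geach) condition: ∀x ∀y ∀z ((xR²y ∧ xR²z) → ∃w (y = w ∧ zR²w)).
F1: holds.
F2: fails — w0R²w0, w0R²w3 but no w with w0=w and w3R²w.
F3: fails — w2R²w1, w2R²w1 but no w with w1=w and w1R²w.
F4: fails — w0R²w2, w0R²w2 but no w with w2=w and w2R²w.

F1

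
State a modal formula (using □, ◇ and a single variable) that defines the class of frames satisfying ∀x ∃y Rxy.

□p → ◇p

This is seriality; the standard corresponding axiom is D: □p → ◇p.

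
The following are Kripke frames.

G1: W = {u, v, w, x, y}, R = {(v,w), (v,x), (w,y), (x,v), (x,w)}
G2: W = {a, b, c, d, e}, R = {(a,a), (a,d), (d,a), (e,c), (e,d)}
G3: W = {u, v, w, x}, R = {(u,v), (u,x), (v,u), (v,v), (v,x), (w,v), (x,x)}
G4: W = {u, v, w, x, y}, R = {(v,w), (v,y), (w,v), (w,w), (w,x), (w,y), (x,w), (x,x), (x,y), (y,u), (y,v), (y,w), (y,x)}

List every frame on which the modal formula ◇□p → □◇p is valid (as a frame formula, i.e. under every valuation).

G3

Frame correspondent (Sahlqvist): ∀x ∀y ∀z (Rxy ∧ Rxz → ∃w (Ryw ∧ Rzw)) — i.e. convergence.
G1: fails — Rvw and Rvx but w and x have no common successor.
G2: fails — Rec and Rec but c and c have no common successor.
G3: condition met.
G4: fails — Ryx and Ryu but x and u have no common successor.
Valid on: G3.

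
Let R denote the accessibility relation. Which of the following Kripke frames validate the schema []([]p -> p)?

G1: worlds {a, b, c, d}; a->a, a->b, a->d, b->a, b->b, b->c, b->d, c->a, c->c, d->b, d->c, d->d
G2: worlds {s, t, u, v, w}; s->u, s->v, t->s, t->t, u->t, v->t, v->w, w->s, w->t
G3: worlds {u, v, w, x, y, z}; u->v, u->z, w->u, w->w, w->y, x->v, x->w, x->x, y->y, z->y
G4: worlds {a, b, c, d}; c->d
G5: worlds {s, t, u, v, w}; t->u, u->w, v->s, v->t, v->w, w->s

G1

Frame correspondent (Sahlqvist): forall x forall y (Rxy -> Ryy) — i.e. shift-reflexivity.
G1: satisfies the condition.
G2: fails — Rvw but not Rww.
G3: fails — Ruv but not Rvv.
G4: fails — Rcd but not Rdd.
G5: fails — Ruw but not Rww.
Valid on: G1.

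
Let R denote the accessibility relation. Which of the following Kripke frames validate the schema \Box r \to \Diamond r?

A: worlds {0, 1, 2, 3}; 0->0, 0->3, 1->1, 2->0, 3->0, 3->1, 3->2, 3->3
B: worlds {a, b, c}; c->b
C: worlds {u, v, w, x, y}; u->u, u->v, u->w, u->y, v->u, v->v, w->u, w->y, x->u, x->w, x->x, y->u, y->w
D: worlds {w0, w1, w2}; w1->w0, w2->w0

A, C

The schema corresponds to seriality: \forall x \exists y Rxy.
A: holds.
B: fails — world a has no successor.
C: holds.
D: fails — world w0 has no successor.
Valid on: A, C.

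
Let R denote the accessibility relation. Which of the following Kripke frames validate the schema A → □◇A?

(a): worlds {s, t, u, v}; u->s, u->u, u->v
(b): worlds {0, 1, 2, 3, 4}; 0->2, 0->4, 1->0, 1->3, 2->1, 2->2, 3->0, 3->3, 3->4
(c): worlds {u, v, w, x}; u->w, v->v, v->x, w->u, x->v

The schema corresponds to symmetry: ∀x ∀y (Rxy → Ryx).
(a): fails — Rus but not Rsu.
(b): fails — R10 but not R01.
(c): satisfies the condition.

(c)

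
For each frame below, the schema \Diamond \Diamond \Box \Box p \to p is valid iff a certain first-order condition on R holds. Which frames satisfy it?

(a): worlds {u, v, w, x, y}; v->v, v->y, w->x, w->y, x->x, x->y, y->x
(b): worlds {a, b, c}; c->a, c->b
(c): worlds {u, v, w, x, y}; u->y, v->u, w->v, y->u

The schema corresponds to a generalized confluence (Geach) condition: \forall x \forall y (x R^2 y \to \exists w (y R^2 w \wedge x = w)).
(a): fails — vR²x but no t with xR²t and v=t.
(b): satisfies the condition.
(c): fails — vR²y but no t with yR²t and v=t.

(b)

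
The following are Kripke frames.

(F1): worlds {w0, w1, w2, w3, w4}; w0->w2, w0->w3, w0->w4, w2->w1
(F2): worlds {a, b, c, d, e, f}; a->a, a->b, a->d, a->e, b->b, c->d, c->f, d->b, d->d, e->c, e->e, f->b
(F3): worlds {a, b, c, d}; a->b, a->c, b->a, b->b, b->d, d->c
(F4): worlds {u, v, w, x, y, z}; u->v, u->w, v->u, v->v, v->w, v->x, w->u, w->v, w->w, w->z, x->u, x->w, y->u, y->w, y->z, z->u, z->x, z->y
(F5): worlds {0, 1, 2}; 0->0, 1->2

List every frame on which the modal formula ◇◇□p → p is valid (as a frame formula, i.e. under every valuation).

The schema corresponds to a generalized confluence (Geach) condition: ∀x ∀y (xR²y → ∃w (yRw ∧ x = w)).
(F1): fails — w0R²w1 but no w with w1Rw and w0=w.
(F2): fails — aR²b but no w with bRw and a=w.
(F3): fails — aR²a but no w with aRw and a=w.
(F4): fails — uR²u but no t with uRt and u=t.
(F5): satisfies the condition.

(F5)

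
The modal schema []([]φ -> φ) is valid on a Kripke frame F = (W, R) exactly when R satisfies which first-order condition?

This schema is the T□ axiom.
It corresponds to shift-reflexivity: forall x forall y (Rxy -> Ryy).

shift-reflexivity: forall x forall y (Rxy -> Ryy)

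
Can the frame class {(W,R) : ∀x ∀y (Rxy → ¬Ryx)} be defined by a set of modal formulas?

Any modally definable frame class is closed under surjective bounded morphisms.
The 5-cycle (worlds a,b,c,d,e with a→b→c→d→e→a) is asymmetric. Mapping every world to a single reflexive point • is a surjective bounded morphism, and the reflexive point is not asymmetric (R•• but asymmetry requires ¬R••).
So the class is not modally definable.

Not modally definable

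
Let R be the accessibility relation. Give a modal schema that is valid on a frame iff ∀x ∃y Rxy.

□ψ → ◇ψ

A defining formula is □ψ → ◇ψ (the D axiom).
Suppose □ψ→◇ψ is valid. At any x set V(ψ)=W. Then □ψ at x, so ◇ψ at x, so x has a successor.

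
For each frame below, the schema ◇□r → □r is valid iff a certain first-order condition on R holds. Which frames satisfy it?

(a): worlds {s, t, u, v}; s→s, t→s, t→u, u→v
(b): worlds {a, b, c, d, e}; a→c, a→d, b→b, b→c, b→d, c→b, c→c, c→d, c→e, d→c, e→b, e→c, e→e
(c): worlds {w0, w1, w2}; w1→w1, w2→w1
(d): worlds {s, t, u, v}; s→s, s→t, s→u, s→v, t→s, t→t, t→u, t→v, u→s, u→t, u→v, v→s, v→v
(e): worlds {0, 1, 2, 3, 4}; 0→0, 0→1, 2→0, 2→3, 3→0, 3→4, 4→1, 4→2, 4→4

This is the axiom for the Euclidean property; its first-order frame correspondent is ∀x ∀y ∀z (Rxy ∧ Rxz → Ryz).
(a): fails — Rts and Rtu but not Rsu.
(b): fails — Rad and Rad but not Rdd.
(c): holds.
(d): fails — Rsv and Rsu but not Rvu.
(e): fails — R01 and R00 but not R10.

(c)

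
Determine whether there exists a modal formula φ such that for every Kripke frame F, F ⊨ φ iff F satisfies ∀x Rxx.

Definable; □q → q defines it

This is a Sahlqvist condition; the T axiom □q → q defines it.
Suppose □q→q is valid. At any x set V(q)={w : Rxw}. Then □q holds at x, so q holds at x, i.e. Rxx.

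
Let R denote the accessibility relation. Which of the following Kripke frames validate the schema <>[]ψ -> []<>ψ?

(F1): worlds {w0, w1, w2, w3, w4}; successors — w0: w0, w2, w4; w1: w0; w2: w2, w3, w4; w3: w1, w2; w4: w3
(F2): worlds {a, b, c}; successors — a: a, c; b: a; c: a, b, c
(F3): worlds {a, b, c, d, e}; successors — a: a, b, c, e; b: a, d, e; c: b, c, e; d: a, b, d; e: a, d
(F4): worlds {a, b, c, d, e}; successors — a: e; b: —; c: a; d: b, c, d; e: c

This is the axiom for convergence; its first-order frame correspondent is forall x forall y forall z (Rxy & Rxz -> exists w (Ryw & Rzw)).
(F1): fails — Rw0w4 and Rw0w0 but w4 and w0 have no common successor.
(F2): satisfies the condition.
(F3): fails — Rae and Rac but e and c have no common successor.
(F4): fails — Rdc and Rdd but c and d have no common successor.
Valid on: (F2).

(F2)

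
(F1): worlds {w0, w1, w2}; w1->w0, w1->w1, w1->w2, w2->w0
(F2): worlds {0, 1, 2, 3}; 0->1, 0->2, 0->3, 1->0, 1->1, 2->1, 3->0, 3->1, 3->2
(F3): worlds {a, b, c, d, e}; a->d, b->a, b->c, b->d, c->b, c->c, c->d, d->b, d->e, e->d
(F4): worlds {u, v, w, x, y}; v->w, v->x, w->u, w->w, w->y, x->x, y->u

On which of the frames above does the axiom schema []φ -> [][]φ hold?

This is the axiom for transitivity; its first-order frame correspondent is forall x forall y forall z (Rxy & Ryz -> Rxz).
(F1): ✓.
(F2): fails — R10 and R02 but not R12.
(F3): fails — Rbc and Rcb but not Rbb.
(F4): fails — Rvw and Rwu but not Rvu.

(F1)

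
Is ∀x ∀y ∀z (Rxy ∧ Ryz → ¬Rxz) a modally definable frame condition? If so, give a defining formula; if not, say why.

If a class were modally definable it would be closed under surjective bounded morphisms (Goldblatt–Thomason).
The 3-cycle (worlds w0,w1,w2 with w0→w1→w2→w0) is intransitive. Mapping every world to a single reflexive point • is a surjective bounded morphism; the reflexive point is not intransitive (R••∧R•• but R••).
So the class is not modally definable.

Not definable by any modal formula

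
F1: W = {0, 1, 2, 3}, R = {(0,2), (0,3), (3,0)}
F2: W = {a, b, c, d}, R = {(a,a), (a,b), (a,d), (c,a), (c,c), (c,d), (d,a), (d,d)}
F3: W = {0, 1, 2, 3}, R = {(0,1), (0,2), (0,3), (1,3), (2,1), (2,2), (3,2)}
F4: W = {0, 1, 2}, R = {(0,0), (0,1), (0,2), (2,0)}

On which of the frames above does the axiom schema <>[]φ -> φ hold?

none

This is the axiom for symmetry; its first-order frame correspondent is forall x forall y (Rxy -> Ryx).
F1: fails — R02 but not R20.
F2: fails — Rcd but not Rdc.
F3: fails — R32 but not R23.
F4: fails — R01 but not R10.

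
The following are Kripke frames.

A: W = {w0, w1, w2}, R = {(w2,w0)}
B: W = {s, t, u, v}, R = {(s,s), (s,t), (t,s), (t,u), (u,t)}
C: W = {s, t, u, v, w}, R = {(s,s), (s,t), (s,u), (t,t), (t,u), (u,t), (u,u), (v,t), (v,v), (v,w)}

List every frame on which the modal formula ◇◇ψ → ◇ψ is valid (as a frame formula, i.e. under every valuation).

This is the axiom for transitivity; its first-order frame correspondent is ∀x ∀y ∀z (Rxy ∧ Ryz → Rxz).
A: satisfies the condition.
B: fails — Rut and Rts but not Rus.
C: fails — Rvt and Rtu but not Rvu.
Valid on: A.

A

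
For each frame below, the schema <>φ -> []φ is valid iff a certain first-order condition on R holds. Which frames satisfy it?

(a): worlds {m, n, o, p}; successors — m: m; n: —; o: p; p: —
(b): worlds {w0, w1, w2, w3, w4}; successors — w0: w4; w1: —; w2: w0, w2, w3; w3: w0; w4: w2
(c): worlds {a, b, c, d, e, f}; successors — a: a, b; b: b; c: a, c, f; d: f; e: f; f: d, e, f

(a)

The schema corresponds to partial functionality: forall x forall y forall z (Rxy & Rxz -> y = z).
(a): satisfies the condition.
(b): fails — w2 sees both w0 and w2.
(c): fails — a sees both a and b.
Valid on: (a).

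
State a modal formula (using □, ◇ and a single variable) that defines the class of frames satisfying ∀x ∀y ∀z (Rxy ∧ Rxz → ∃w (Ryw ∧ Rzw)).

A defining formula is ◇□ψ → □◇ψ (the .2 axiom).
Suppose ◇□ψ→□◇ψ is valid. Take Rxy, Rxz and set V(ψ)={w : Ryw}. Then □ψ at y so ◇□ψ at x, so □◇ψ at x, so ◇ψ at z, giving w with Rzw and Ryw.

◇□ψ → □◇ψ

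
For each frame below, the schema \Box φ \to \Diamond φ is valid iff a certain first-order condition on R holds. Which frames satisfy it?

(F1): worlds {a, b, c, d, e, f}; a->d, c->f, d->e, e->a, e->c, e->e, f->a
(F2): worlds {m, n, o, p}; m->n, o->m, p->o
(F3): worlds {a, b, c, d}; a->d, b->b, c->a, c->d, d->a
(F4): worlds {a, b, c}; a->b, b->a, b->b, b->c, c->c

(F3), (F4)

Frame correspondent (Sahlqvist): \forall x \exists y Rxy — i.e. seriality.
(F1): fails — world b has no successor.
(F2): fails — world n has no successor.
(F3): holds.
(F4): holds.
Valid on: (F3), (F4).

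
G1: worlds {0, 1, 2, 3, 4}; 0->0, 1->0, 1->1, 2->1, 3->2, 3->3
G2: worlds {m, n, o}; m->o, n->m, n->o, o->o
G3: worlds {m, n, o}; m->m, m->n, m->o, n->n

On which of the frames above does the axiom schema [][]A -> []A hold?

G1, G3

Frame correspondent (Sahlqvist): forall x forall y (Rxy -> exists z (Rxz & Rzy)) — i.e. density.
G1: satisfies the condition.
G2: fails — Rnm but no z with Rnz and Rzm.
G3: satisfies the condition.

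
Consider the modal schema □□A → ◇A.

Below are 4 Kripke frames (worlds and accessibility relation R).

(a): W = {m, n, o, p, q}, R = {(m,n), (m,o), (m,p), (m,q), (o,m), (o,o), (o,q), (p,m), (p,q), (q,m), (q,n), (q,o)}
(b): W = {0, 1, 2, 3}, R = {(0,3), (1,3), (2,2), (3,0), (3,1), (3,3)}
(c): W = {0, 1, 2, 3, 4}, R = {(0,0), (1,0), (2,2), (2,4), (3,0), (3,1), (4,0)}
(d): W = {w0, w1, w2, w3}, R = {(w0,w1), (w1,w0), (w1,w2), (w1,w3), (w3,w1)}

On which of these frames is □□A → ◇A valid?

The schema corresponds to a generalized confluence (Geach) condition: ∀x ∃w (xR²w ∧ xRw).
(a): fails — at n but no w with nR²w and nRw.
(b): ✓.
(c): ✓.
(d): fails — at w0 but no w with w0R²w and w0Rw.

(b), (c)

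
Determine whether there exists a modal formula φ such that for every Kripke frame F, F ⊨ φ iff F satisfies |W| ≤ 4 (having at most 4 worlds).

No — not modally definable

Modal frame validity is preserved under disjoint unions.
Any modal formula valid on each of 5 disjoint one-world frames is valid on their disjoint union (validity is preserved under disjoint unions). Each one-world frame has |W|=1≤4, but the union has |W|=5.
Hence having at most 4 worlds is not modally definable.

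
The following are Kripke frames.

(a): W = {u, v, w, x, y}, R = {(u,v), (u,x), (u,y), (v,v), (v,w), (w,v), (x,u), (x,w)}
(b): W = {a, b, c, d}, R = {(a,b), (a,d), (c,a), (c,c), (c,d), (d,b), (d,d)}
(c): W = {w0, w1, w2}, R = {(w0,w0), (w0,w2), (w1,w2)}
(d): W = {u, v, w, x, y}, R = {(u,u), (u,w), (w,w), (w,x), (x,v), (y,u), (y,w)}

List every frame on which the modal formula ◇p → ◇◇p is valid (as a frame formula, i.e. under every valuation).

(b)

The schema corresponds to a generalized confluence (Geach) condition: ∀x ∀y (xRy → ∃w (y = w ∧ xR²w)).
(a): fails — uRx but no t with x=t and uR²t.
(b): ✓.
(c): fails — w1Rw2 but no w with w2=w and w1R²w.
(d): fails — xRv but no t with v=t and xR²t.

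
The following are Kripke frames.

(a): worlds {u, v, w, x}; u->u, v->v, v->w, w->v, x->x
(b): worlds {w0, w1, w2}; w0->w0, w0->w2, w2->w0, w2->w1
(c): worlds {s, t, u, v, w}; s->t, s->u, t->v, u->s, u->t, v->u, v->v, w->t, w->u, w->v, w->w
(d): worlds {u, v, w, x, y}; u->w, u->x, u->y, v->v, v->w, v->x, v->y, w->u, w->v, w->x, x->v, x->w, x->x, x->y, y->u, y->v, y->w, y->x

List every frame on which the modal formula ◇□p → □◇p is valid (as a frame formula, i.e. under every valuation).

Frame correspondent (Sahlqvist): ∀x ∀y ∀z (Rxy ∧ Rxz → ∃w (Ryw ∧ Rzw)) — i.e. convergence.
(a): satisfies the condition.
(b): fails — Rw2w0 and Rw2w1 but w0 and w1 have no common successor.
(c): fails — Rsu and Rst but u and t have no common successor.
(d): satisfies the condition.

(a), (d)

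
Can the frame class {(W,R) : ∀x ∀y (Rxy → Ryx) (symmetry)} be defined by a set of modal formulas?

Yes, by q → □◇q

Yes: it is symmetry, defined by the B schema q → □◇q.
Suppose q→□◇q is valid. Take Rxy and set V(q)={x}. Then q at x, so □◇q at x, so ◇q at y, so some z with Ryz has q; z=x, i.e. Ryx.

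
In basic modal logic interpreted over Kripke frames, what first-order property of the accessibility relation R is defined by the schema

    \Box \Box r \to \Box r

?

density: \forall x \forall y (Rxy \to \exists z (Rxz \wedge Rzy))

Suppose □□r→□r is valid. Take Rxy and set V(r)={w : xR²w}. Then □□r at x, so □r at x, so r at y, i.e. ∃z(Rxz∧Rzy).
The converse is a direct semantic check.
Frame condition: \forall x \forall y (Rxy \to \exists z (Rxz \wedge Rzy)).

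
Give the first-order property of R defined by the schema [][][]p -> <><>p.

This is a Sahlqvist (Geach-type) schema ◇^0□^3p → □^0◇^2p.
Minimal-valuation argument: fix x; take any y with xR^0y and any z with xR^0z. Set V(p) to the set of worlds R-reachable from y in exactly 3 steps. Then □^3p holds at y, so the antecedent holds at x; validity forces ◇^2p at z, giving a w with zR^2w and yR^3w.
First-order correspondent: forall x exists w (x R^3 w & x R^2 w).

forall x exists w (x R^3 w & x R^2 w)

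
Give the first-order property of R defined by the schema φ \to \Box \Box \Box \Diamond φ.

This is a Sahlqvist (Geach-type) schema ◇^0□^0φ → □^3◇^1φ.
First-order correspondent: \forall x \forall z (x R^3 z \to \exists w (x = w \wedge zRw)).

\forall x \forall z (x R^3 z \to \exists w (x = w \wedge zRw))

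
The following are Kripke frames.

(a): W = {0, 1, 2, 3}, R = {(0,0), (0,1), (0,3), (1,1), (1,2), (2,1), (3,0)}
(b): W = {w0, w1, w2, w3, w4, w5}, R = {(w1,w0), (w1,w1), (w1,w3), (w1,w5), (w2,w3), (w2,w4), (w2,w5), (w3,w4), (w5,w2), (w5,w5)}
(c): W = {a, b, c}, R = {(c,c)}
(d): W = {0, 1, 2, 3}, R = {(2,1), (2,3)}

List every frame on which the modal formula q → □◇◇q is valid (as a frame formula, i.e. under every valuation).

This is the axiom for a generalized confluence (Geach) condition; its first-order frame correspondent is ∀x ∀z (xRz → ∃w (x = w ∧ zR²w)).
(a): fails — 0R1 but no w with 0=w and 1R²w.
(b): fails — w1Rw0 but no w with w1=w and w0R²w.
(c): condition met.
(d): fails — 2R1 but no w with 2=w and 1R²w.

(c)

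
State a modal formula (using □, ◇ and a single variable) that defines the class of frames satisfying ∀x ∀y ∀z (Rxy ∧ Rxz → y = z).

◇p → □p

A defining formula is ◇p → □p (the CD axiom).
Suppose ◇p→□p is valid. Take Rxy, Rxz and set V(p)={y}. Then ◇p at x, so □p at x, so p at z, i.e. z=y.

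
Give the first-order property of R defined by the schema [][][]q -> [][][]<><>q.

forall x forall z (x R^3 z -> exists w (x R^3 w & z R^2 w))

This is a Sahlqvist (Geach-type) schema ◇^0□^3q → □^3◇^2q.
Minimal-valuation argument: fix x; take any y with xR^0y and any z with xR^3z. Set V(q) to the set of worlds R-reachable from y in exactly 3 steps. Then □^3q holds at y, so the antecedent holds at x; validity forces ◇^2q at z, giving a w with zR^2w and yR^3w.
First-order correspondent: forall x forall z (x R^3 z -> exists w (x R^3 w & z R^2 w)).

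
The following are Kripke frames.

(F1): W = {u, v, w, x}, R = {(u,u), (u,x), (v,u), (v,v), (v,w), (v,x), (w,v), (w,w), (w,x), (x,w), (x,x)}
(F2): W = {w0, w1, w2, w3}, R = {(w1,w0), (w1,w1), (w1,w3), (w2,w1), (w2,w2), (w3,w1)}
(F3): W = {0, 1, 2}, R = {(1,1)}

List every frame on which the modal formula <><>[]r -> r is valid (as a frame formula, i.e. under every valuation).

(F3)

Frame correspondent (Sahlqvist): forall x forall y (x R^2 y -> exists w (yRw & x = w)) — i.e. a generalized confluence (Geach) condition.
(F1): fails — uR²w but no t with wRt and u=t.
(F2): fails — w1R²w0 but no w with w0Rw and w1=w.
(F3): condition met.
Valid on: (F3).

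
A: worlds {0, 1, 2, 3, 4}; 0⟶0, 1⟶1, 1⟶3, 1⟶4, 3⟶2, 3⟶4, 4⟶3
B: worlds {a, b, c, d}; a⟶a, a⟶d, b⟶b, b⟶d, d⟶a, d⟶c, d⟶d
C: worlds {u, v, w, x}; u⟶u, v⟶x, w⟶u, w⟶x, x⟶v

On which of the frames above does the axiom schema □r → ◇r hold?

C

The schema corresponds to seriality: ∀x ∃y Rxy.
A: fails — world 2 has no successor.
B: fails — world c has no successor.
C: satisfies the condition.
Valid on: C.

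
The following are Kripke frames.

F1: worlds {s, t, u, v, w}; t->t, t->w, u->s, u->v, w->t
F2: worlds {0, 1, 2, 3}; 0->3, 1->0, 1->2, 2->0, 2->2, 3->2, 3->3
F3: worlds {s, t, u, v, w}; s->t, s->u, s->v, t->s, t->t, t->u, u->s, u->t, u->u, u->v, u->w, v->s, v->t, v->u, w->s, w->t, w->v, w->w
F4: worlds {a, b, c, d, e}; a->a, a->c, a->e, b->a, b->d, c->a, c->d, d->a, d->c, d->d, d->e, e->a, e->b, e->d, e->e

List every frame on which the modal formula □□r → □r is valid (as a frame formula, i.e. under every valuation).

F2, F3, F4

The schema corresponds to density: ∀x ∀y (Rxy → ∃z (Rxz ∧ Rzy)).
F1: fails — Ruv but no z with Ruz and Rzv.
F2: satisfies the condition.
F3: satisfies the condition.
F4: satisfies the condition.
Valid on: F2, F3, F4.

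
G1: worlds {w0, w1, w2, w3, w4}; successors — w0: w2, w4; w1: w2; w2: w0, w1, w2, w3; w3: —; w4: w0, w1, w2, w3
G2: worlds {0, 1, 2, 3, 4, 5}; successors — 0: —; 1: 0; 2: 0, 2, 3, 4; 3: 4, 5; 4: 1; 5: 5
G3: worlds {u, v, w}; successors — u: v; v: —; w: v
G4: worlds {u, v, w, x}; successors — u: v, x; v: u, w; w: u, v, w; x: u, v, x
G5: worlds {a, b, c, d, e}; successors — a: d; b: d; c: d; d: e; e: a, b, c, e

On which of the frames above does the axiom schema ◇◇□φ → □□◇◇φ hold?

The schema corresponds to a generalized confluence (Geach) condition: ∀x ∀y ∀z ((xR²y ∧ xR²z) → ∃w (yRw ∧ zR²w)).
G1: fails — w0R²w0, w0R²w3 but no w with w0Rw and w3R²w.
G2: fails — 2R²0, 2R²0 but no w with 0Rw and 0R²w.
G3: holds.
G4: holds.
G5: fails — dR²a, dR²a but no w with aRw and aR²w.

G3, G4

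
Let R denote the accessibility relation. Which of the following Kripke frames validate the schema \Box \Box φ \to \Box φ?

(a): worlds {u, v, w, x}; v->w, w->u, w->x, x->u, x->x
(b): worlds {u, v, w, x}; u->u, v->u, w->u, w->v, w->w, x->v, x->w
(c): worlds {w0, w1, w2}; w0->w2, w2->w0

This is the axiom for density; its first-order frame correspondent is \forall x \forall y (Rxy \to \exists z (Rxz \wedge Rzy)).
(a): fails — Rvw but no z with Rvz and Rzw.
(b): holds.
(c): fails — Rw0w2 but no z with Rw0z and Rzw2.
Valid on: (b).

(b)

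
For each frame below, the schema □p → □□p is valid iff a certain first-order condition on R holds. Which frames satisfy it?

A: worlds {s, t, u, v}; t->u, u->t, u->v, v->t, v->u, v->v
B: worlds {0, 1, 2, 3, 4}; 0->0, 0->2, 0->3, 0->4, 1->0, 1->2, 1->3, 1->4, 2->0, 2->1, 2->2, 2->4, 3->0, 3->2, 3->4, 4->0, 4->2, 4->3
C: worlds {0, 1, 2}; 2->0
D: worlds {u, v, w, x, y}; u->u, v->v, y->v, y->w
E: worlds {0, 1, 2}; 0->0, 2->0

Frame correspondent (Sahlqvist): ∀x ∀y ∀z (Rxy ∧ Ryz → Rxz) — i.e. transitivity.
A: fails — Ruv and Rvu but not Ruu.
B: fails — R34 and R43 but not R33.
C: condition met.
D: condition met.
E: condition met.

C, D, E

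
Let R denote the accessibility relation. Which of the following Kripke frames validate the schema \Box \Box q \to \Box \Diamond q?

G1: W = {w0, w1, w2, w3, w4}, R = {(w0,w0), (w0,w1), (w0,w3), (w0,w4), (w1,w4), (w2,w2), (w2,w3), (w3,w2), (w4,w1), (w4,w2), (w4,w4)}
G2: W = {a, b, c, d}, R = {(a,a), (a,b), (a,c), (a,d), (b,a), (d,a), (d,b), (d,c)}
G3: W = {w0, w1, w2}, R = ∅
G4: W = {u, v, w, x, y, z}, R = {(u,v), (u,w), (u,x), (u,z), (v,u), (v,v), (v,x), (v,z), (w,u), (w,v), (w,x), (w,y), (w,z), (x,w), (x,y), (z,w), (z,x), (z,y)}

The schema corresponds to a generalized confluence (Geach) condition: \forall x \forall z (xRz \to \exists w (x R^2 w \wedge zRw)).
G1: condition met.
G2: fails — aRc but no w with aR²w and cRw.
G3: condition met.
G4: fails — wRy but no t with wR²t and yRt.

G1, G3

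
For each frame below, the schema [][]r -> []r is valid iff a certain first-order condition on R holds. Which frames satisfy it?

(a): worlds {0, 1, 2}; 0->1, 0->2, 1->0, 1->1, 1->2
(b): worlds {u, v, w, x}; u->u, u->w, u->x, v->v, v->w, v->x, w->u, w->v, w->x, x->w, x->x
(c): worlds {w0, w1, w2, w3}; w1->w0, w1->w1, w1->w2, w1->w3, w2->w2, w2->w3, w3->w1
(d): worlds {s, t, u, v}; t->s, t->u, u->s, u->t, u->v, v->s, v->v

(a), (b), (c)

This is the axiom for density; its first-order frame correspondent is forall x forall y (Rxy -> exists z (Rxz & Rzy)).
(a): holds.
(b): holds.
(c): holds.
(d): fails — Rut but no z with Ruz and Rzt.
Valid on: (a), (b), (c).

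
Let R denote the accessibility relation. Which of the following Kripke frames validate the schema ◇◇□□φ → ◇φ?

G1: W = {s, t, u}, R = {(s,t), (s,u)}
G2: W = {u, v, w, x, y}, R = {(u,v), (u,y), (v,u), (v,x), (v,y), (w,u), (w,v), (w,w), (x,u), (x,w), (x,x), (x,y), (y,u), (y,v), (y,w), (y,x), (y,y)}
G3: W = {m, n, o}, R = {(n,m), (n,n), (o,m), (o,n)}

Frame correspondent (Sahlqvist): ∀x ∀y (xR²y → ∃w (yR²w ∧ xRw)) — i.e. a generalized confluence (Geach) condition.
G1: condition met.
G2: condition met.
G3: fails — nR²m but no w with mR²w and nRw.
Valid on: G1, G2.

G1, G2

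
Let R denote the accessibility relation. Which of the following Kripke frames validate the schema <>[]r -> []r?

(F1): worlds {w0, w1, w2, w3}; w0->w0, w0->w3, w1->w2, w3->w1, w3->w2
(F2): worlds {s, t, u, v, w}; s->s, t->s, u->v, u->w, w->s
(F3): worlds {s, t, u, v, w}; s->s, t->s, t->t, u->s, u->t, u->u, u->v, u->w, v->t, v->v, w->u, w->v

The schema corresponds to the Euclidean property: forall x forall y forall z (Rxy & Rxz -> Ryz).
(F1): fails — Rw0w3 and Rw0w0 but not Rw3w0.
(F2): fails — Ruv and Ruv but not Rvv.
(F3): fails — Rts and Rtt but not Rst.
Valid on no frame.

none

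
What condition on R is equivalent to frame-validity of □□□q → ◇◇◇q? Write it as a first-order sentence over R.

This is a Sahlqvist (Geach-type) schema ◇^0□^3q → □^0◇^3q.
Minimal-valuation argument: fix x; take any y with xR^0y and any z with xR^0z. Set V(q) to the set of worlds R-reachable from y in exactly 3 steps. Then □^3q holds at y, so the antecedent holds at x; validity forces ◇^3q at z, giving a w with zR^3w and yR^3w.
First-order correspondent: ∀x ∃w (xR³w ∧ xR³w).

∀x ∃w (xR³w ∧ xR³w)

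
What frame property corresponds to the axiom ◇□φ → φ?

symmetry: ∀x ∀y (Rxy → Ryx)

Equivalently (dual form): φ → □◇φ.
Suppose φ→□◇φ is valid. Take Rxy and set V(φ)={x}. Then φ at x, so □◇φ at x, so ◇φ at y, so some z with Ryz has φ; z=x, i.e. Ryx.
The converse is a direct semantic check.
Frame condition: ∀x ∀y (Rxy → Ryx).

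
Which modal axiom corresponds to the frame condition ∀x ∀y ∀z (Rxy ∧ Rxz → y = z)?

◇r → □r

A defining formula is ◇r → □r (the CD axiom).
Suppose ◇r→□r is valid. Take Rxy, Rxz and set V(r)={y}. Then ◇r at x, so □r at x, so r at z, i.e. z=y.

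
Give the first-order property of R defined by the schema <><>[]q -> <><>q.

forall x forall y (x R^2 y -> exists w (yRw & x R^2 w))

This is a Sahlqvist (Geach-type) schema ◇^2□^1q → □^0◇^2q.
Minimal-valuation argument: fix x; take any y with xR^2y and any z with xR^0z. Set V(q) to the set of worlds R-reachable from y in exactly 1 step. Then □^1q holds at y, so the antecedent holds at x; validity forces ◇^2q at z, giving a w with zR^2w and yR^1w.
First-order correspondent: forall x forall y (x R^2 y -> exists w (yRw & x R^2 w)).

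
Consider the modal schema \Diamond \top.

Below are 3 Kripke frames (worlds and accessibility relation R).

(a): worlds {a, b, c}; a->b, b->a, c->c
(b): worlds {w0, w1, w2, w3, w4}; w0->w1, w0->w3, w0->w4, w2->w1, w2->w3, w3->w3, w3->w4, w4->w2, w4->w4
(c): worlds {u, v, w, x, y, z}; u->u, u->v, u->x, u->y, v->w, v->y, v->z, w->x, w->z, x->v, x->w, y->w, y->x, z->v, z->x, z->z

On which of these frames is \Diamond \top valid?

The schema corresponds to seriality: \forall x \exists y Rxy.
(a): satisfies the condition.
(b): fails — world w1 has no successor.
(c): satisfies the condition.
Valid on: (a), (c).

(a), (c)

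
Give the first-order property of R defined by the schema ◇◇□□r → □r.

∀x ∀y ∀z ((xR²y ∧ xRz) → ∃w (yR²w ∧ z = w))

This is a Sahlqvist (Geach-type) schema ◇^2□^2r → □^1◇^0r.
Minimal-valuation argument: fix x; take any y with xR^2y and any z with xR^1z. Set V(r) to the set of worlds R-reachable from y in exactly 2 steps. Then □^2r holds at y, so the antecedent holds at x; validity forces ◇^0r at z, giving a w with zR^0w and yR^2w.
First-order correspondent: ∀x ∀y ∀z ((xR²y ∧ xRz) → ∃w (yR²w ∧ z = w)).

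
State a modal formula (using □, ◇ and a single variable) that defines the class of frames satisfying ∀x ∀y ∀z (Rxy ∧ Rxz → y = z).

◇r → □r

A defining formula is ◇r → □r (the CD axiom).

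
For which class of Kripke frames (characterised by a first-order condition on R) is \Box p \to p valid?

Suppose □p→p is valid. At any x set V(p)={w : Rxw}. Then □p holds at x, so p holds at x, i.e. Rxx.
Conversely, any frame satisfying \forall x Rxx validates the schema.
So the correspondent is reflexivity.

reflexivity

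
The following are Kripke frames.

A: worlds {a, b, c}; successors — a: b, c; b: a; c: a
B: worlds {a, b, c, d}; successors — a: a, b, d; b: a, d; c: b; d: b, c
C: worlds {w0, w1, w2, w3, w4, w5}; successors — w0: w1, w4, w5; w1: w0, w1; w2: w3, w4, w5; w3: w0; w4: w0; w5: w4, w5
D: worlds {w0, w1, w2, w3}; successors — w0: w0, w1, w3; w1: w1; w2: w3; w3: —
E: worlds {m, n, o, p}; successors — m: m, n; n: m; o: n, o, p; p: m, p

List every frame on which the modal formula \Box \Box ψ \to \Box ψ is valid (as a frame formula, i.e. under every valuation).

This is the axiom for density; its first-order frame correspondent is \forall x \forall y (Rxy \to \exists z (Rxz \wedge Rzy)).
A: fails — Rac but no z with Raz and Rzc.
B: fails — Rdc but no z with Rdz and Rzc.
C: fails — Rw3w0 but no z with Rw3z and Rzw0.
D: fails — Rw2w3 but no z with Rw2z and Rzw3.
E: holds.

E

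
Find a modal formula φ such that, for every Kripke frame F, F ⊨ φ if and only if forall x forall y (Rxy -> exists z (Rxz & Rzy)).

□□q → □q

This is density; the standard corresponding axiom is C4: □□q → □q.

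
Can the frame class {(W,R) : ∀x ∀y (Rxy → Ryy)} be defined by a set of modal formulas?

The condition is shift-reflexivity. A defining modal formula is □(□q → q).

Yes — defined by □(□q → q)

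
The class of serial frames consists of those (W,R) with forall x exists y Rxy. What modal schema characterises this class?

□ψ → ◇ψ

A defining formula is □ψ → ◇ψ (the D axiom).
Suppose □ψ→◇ψ is valid. At any x set V(ψ)=W. Then □ψ at x, so ◇ψ at x, so x has a successor.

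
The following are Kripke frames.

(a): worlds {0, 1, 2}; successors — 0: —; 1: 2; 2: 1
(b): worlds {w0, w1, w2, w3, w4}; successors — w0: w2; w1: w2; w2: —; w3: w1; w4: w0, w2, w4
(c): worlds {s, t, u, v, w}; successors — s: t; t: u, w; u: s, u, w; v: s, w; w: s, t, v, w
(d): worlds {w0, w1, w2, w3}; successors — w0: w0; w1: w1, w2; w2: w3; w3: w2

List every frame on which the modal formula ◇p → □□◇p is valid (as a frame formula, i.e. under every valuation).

Frame correspondent (Sahlqvist): ∀x ∀y ∀z ((xRy ∧ xR²z) → ∃w (y = w ∧ zRw)) — i.e. a generalized confluence (Geach) condition.
(a): condition met.
(b): fails — w3Rw1, w3R²w2 but no w with w1=w and w2Rw.
(c): fails — sRt, sR²u but no w* with t=w* and uRw*.
(d): fails — w1Rw1, w1R²w2 but no w with w1=w and w2Rw.

(a)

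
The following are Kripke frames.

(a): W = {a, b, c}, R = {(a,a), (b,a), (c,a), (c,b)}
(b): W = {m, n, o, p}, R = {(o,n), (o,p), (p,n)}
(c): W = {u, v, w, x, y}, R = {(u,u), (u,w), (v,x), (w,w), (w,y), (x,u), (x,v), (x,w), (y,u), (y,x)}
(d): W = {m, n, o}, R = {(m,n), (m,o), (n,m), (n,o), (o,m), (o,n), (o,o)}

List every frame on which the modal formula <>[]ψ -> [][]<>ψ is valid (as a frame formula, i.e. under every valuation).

Frame correspondent (Sahlqvist): forall x forall y forall z ((xRy & x R^2 z) -> exists w (yRw & zRw)) — i.e. a generalized confluence (Geach) condition.
(a): condition met.
(b): fails — oRn, oR²n but no w with nRw and nRw.
(c): fails — uRw, uR²y but no t with wRt and yRt.
(d): condition met.
Valid on: (a), (d).

(a), (d)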